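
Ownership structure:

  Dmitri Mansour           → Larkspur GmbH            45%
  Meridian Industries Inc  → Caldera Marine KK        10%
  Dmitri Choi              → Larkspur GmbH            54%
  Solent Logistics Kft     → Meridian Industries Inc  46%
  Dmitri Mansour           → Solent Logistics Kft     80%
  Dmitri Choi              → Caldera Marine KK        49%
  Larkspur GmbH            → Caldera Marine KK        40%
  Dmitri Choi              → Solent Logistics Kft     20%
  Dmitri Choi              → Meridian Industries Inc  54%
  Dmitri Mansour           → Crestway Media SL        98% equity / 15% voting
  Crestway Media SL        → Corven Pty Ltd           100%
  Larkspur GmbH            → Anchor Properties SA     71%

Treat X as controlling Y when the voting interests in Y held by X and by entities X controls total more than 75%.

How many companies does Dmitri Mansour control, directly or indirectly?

Dmitri Mansour holds 80% of Solent, so Dmitri Mansour controls Solent.
No other company's threshold is met.
Dmitri Mansour controls 1 company.

1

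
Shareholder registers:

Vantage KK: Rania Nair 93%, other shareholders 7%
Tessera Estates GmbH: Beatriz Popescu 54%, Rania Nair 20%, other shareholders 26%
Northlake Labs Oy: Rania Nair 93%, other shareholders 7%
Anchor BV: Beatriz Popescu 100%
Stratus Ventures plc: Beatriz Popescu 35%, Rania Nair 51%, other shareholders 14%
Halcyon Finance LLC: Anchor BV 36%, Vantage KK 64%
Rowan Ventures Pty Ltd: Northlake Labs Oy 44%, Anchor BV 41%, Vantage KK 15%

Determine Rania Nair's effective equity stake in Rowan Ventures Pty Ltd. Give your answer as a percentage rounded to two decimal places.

54.87%

Rania reaches Rowan along 2 paths.
Via Northlake: 93% × 44% = 40.92%.
Via Vantage: 93% × 15% = 13.95%.
Total: 40.92% + 13.95% = 54.87%.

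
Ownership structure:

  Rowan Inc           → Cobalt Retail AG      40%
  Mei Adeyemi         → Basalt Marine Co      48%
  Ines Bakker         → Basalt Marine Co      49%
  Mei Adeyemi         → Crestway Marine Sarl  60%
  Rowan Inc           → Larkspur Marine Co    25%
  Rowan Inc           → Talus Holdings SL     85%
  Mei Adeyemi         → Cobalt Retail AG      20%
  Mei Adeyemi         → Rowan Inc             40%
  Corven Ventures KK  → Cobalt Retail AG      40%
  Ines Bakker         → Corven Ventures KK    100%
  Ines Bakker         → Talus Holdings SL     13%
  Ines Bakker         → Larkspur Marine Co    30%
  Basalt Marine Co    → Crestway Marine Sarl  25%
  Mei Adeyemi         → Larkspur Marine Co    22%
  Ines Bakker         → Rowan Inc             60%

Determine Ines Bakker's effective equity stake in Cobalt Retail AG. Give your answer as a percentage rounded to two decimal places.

64.00%

Ines reaches Cobalt along 2 paths.
Via Rowan: 60% × 40% = 24%.
Via Corven: 100% × 40% = 40%.
Total: 24% + 40% = 64%.
Rounded: 64.00%.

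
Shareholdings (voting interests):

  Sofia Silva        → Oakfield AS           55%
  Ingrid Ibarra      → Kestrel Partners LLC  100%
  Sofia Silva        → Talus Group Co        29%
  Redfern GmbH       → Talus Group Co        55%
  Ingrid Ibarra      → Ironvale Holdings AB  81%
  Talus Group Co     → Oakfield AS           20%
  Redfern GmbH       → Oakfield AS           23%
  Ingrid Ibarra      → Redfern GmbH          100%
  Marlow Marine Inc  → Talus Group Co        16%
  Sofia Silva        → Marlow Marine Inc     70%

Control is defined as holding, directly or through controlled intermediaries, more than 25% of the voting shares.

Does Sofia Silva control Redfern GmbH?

No

Sofia holds 70% of Marlow, so Sofia controls Marlow.
Marlow and Sofia together hold 16% + 29% = 45% of Talus, so Sofia controls Talus.
Sofia and Talus together hold 55% + 20% = 75% of Oakfield, so Sofia controls Oakfield.
Neither Sofia nor any entity Sofia controls holds any voting interest in Redfern.
So Sofia does not control Redfern.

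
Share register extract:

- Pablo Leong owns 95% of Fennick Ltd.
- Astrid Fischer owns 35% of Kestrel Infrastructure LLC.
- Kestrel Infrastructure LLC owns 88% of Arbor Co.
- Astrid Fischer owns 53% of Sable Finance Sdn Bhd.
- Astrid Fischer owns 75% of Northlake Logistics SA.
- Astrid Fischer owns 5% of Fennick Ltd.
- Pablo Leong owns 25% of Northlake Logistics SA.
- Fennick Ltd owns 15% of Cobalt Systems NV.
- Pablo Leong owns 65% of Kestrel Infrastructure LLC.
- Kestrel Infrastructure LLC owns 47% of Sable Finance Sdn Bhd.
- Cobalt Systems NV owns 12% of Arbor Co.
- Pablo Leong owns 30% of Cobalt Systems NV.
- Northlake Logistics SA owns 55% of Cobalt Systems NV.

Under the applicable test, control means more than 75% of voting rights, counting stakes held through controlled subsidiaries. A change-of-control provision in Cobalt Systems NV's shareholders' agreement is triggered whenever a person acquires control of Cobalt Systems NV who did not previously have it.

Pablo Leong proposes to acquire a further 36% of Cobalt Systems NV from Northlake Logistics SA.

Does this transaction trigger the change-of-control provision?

The purchase adds only to Pablo's holdings (Northlake's stake shrinks), so Pablo is the only person who could newly come to control Cobalt.
Pablo holds 95% of Fennick, so Pablo controls Fennick.
In Cobalt, Pablo's side holds only 30% + 15% = 45%, not > 75%.
So before the transaction, Pablo does not control Cobalt.
After the purchase, Pablo's direct stake in Cobalt rises to 30% + 36% = 66%, and Northlake's stake falls to 19%.
Pablo and Fennick together hold 66% + 15% = 81% of Cobalt, so Pablo controls Cobalt.
Pablo did not control Cobalt before and does after, so the clause is triggered.

Yes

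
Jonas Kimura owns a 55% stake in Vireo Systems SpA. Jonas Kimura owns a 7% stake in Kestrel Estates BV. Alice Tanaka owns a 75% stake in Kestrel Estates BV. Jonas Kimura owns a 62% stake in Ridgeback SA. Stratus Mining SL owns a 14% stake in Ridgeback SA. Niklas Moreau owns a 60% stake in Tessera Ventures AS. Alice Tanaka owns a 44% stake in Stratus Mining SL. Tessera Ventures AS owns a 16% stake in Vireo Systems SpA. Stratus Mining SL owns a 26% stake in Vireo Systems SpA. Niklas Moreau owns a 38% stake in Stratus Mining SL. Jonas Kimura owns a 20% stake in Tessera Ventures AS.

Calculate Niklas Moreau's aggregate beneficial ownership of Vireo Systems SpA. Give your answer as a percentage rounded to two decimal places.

19.48%

Niklas reaches Vireo along 2 paths.
Via Tessera: 60% × 16% = 9.6%.
Via Stratus: 38% × 26% = 9.88%.
Total: 9.6% + 9.88% = 19.48%.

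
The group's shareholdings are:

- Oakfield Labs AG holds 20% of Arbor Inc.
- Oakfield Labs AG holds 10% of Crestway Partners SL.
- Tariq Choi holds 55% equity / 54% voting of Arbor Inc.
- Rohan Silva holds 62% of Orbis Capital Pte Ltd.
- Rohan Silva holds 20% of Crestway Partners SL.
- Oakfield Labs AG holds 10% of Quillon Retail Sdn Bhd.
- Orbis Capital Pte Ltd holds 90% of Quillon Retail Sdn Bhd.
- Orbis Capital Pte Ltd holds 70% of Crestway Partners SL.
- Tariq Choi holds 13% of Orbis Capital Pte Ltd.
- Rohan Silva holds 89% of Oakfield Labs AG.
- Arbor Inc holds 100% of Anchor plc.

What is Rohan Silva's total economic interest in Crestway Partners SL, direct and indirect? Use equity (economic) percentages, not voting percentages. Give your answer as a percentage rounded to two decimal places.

72.30%

Rohan reaches Crestway along 3 paths.
Via Orbis: 62% × 70% = 43.4%.
Direct stake: 20% = 20%.
Via Oakfield: 89% × 10% = 8.9%.
Total: 43.4% + 20% + 8.9% = 72.3%.
Rounded: 72.30%.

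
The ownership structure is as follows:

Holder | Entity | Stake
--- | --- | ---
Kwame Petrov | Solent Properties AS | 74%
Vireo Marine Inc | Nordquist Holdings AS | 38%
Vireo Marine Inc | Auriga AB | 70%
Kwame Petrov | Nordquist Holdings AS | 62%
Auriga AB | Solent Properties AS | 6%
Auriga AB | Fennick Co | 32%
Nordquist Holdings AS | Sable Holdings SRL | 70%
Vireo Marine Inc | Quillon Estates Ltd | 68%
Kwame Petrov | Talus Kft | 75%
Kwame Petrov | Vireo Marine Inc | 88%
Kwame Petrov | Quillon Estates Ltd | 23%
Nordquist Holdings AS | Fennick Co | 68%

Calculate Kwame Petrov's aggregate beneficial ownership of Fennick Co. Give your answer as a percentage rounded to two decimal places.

Kwame reaches Fennick along 3 paths.
Via Vireo → Auriga: 88% × 70% × 32% = 19.712%.
Via Vireo → Nordquist: 88% × 38% × 68% = 22.7392%.
Via Nordquist: 62% × 68% = 42.16%.
Total: 19.712% + 22.7392% + 42.16% = 84.6112%.
Rounded: 84.61%.

84.61%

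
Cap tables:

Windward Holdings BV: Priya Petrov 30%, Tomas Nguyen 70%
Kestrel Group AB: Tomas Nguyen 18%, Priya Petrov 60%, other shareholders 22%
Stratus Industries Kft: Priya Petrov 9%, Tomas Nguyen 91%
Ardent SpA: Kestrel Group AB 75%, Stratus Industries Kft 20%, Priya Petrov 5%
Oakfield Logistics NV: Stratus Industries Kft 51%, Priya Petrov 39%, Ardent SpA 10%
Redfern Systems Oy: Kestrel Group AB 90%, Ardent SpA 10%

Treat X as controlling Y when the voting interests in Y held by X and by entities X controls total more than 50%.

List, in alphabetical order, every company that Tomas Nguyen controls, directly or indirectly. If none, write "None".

Tomas holds 70% of Windward, so Tomas controls Windward.
Tomas holds 91% of Stratus, so Tomas controls Stratus.
Stratus holds 51% of Oakfield, so Tomas controls Oakfield.
No other company's threshold is met.

Oakfield Logistics NV, Stratus Industries Kft, Windward Holdings BV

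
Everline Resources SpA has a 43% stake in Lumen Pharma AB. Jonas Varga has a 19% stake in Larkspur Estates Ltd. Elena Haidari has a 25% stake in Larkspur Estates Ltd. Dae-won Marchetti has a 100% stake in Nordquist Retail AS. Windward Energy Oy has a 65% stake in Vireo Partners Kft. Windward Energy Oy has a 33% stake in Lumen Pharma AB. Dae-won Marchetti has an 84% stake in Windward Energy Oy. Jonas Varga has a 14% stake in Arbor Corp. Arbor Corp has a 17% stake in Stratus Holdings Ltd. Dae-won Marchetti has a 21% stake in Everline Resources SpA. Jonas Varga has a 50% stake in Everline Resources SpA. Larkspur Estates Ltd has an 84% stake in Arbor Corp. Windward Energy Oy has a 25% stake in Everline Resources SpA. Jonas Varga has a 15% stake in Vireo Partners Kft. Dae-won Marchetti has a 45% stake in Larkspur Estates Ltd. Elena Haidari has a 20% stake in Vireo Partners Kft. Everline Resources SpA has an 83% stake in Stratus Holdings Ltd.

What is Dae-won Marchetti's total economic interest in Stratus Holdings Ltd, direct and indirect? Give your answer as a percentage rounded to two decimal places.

41.29%

Dae-won reaches Stratus along 3 paths.
Via Everline: 21% × 83% = 17.43%.
Via Windward → Everline: 84% × 25% × 83% = 17.43%.
Via Larkspur → Arbor: 45% × 84% × 17% = 6.426%.
Total: 17.43% + 17.43% + 6.426% = 41.286%.
Rounded: 41.29%.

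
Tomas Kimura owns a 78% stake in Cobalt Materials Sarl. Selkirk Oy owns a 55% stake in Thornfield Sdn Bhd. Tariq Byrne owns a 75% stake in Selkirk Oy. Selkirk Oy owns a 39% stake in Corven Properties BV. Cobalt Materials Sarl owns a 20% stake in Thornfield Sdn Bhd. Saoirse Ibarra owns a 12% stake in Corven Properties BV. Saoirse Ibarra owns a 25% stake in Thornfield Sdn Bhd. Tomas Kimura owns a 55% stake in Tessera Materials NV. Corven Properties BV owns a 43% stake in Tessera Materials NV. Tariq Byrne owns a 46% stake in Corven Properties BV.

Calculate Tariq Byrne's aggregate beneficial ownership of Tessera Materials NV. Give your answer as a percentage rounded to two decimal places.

Tariq reaches Tessera along 2 paths.
Via Selkirk → Corven: 75% × 39% × 43% = 12.5775%.
Via Corven: 46% × 43% = 19.78%.
Total: 12.5775% + 19.78% = 32.3575%.
Rounded: 32.36%.

32.36%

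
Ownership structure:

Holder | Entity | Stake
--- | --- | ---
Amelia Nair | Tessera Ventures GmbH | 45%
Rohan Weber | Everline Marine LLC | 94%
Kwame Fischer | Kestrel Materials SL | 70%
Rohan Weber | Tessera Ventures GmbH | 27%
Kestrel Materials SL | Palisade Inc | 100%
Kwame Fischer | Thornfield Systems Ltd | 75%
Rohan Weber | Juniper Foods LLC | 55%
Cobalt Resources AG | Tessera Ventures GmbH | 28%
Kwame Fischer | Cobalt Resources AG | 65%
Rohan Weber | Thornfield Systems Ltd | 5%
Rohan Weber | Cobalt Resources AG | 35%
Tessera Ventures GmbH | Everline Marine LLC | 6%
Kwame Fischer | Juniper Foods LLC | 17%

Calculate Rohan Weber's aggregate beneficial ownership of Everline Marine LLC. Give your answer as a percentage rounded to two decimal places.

Rohan reaches Everline along 3 paths.
Direct stake: 94% = 94%.
Via Cobalt → Tessera: 35% × 28% × 6% = 0.588%.
Via Tessera: 27% × 6% = 1.62%.
Total: 94% + 0.588% + 1.62% = 96.208%.
Rounded: 96.21%.

96.21%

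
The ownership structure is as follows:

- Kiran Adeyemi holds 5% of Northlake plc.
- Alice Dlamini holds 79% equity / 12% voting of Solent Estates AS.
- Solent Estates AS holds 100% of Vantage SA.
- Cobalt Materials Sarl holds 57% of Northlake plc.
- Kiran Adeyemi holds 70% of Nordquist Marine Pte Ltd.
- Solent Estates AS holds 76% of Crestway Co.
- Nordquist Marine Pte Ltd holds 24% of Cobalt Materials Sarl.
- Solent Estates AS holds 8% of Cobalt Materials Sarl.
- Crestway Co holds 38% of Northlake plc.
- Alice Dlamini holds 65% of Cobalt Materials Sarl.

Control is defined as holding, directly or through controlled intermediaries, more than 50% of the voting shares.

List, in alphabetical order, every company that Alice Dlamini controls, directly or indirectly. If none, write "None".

Alice holds 65% of Cobalt, so Alice controls Cobalt.
Cobalt holds 57% of Northlake, so Alice controls Northlake.
No other company's threshold is met.

Cobalt Materials Sarl, Northlake plc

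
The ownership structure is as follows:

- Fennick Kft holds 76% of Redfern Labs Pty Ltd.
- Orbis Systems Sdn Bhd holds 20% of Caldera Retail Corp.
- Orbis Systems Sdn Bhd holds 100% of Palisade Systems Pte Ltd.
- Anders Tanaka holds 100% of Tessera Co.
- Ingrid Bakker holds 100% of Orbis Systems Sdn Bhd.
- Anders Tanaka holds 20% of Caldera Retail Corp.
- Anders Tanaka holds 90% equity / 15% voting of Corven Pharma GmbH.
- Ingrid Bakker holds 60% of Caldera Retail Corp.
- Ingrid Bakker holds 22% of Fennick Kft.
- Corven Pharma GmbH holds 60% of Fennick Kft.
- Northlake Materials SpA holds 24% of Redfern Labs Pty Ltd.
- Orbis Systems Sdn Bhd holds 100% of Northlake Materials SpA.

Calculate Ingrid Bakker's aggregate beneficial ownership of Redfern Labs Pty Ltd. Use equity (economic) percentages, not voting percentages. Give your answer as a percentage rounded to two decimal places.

Ingrid reaches Redfern along 2 paths.
Via Orbis → Northlake: 100% × 100% × 24% = 24%.
Via Fennick: 22% × 76% = 16.72%.
Total: 24% + 16.72% = 40.72%.

40.72%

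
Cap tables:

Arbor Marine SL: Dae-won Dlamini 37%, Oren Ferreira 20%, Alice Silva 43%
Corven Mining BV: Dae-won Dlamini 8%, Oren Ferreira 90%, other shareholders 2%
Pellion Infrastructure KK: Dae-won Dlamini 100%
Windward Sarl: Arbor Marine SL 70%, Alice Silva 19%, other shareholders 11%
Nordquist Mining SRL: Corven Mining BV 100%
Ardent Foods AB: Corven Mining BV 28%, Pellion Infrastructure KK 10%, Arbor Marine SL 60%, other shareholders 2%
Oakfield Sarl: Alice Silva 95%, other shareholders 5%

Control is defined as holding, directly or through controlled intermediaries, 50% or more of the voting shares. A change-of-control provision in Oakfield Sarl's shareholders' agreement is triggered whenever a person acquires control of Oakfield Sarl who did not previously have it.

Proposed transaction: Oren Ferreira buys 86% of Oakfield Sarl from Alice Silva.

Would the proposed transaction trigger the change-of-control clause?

Yes

The purchase adds only to Oren's holdings (Alice's stake shrinks), so Oren is the only person who could newly come to control Oakfield.
Oren holds 90% of Corven, so Oren controls Corven.
Corven holds 100% of Nordquist, so Oren controls Nordquist.
Neither Oren nor any entity Oren controls holds any voting interest in Oakfield.
So before the transaction, Oren does not control Oakfield.
After the purchase, Oren holds 86% of Oakfield directly, and Alice's stake falls to 9%.
Oren holds 86% of Oakfield, so Oren controls Oakfield.
Oren did not control Oakfield before and does after, so the clause is triggered.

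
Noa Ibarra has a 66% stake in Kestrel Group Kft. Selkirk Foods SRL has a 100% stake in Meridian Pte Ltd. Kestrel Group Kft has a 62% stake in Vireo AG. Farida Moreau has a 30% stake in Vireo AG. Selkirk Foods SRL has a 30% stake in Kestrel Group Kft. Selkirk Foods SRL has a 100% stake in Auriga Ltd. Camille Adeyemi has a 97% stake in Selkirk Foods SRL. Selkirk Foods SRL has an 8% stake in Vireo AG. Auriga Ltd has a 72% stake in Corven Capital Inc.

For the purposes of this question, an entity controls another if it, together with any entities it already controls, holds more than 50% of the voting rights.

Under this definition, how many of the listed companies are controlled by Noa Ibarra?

Noa holds 66% of Kestrel, so Noa controls Kestrel.
Kestrel holds 62% of Vireo, so Noa controls Vireo.
No other company's threshold is met.
Noa controls 2 companies.

2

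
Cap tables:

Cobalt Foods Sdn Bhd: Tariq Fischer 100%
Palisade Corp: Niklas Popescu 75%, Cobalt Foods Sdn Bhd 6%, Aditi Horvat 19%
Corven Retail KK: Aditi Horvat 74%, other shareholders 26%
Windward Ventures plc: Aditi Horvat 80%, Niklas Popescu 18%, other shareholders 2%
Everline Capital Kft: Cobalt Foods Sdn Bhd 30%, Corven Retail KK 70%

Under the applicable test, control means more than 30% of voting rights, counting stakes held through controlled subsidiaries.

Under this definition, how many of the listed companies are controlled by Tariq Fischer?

Tariq holds 100% of Cobalt, so Tariq controls Cobalt.
No other company's threshold is met.
Tariq controls 1 company.

1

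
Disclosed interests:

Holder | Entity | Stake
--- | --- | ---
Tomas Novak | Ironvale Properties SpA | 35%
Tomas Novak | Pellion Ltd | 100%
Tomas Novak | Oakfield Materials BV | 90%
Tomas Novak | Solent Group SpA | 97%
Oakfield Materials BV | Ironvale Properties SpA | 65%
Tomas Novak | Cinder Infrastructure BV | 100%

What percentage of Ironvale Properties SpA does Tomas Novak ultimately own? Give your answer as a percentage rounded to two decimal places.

93.50%

Tomas reaches Ironvale along 2 paths.
Direct stake: 35% = 35%.
Via Oakfield: 90% × 65% = 58.5%.
Total: 35% + 58.5% = 93.5%.
Rounded: 93.50%.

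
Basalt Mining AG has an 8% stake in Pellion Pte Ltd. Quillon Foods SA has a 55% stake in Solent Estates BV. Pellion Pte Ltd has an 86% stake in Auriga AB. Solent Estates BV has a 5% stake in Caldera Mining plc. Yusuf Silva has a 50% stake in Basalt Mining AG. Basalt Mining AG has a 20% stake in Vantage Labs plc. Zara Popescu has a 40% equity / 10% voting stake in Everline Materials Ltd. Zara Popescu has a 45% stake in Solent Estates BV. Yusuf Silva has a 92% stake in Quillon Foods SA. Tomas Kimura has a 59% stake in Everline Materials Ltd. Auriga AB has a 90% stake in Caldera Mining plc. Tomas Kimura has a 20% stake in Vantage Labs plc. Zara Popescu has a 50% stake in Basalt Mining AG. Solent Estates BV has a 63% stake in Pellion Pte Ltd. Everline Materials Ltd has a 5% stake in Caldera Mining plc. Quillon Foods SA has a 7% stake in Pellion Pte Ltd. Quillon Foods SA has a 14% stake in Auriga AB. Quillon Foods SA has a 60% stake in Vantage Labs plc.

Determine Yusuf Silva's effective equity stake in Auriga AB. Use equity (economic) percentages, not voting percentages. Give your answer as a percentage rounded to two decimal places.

49.27%

Yusuf reaches Auriga along 4 paths.
Via Quillon: 92% × 14% = 12.88%.
Via Quillon → Solent → Pellion: 92% × 55% × 63% × 86% = 27.41508%.
Via Quillon → Pellion: 92% × 7% × 86% = 5.5384%.
Via Basalt → Pellion: 50% × 8% × 86% = 3.44%.
Total: 12.88% + 27.41508% + 5.5384% + 3.44% = 49.27348%.
Rounded: 49.27%.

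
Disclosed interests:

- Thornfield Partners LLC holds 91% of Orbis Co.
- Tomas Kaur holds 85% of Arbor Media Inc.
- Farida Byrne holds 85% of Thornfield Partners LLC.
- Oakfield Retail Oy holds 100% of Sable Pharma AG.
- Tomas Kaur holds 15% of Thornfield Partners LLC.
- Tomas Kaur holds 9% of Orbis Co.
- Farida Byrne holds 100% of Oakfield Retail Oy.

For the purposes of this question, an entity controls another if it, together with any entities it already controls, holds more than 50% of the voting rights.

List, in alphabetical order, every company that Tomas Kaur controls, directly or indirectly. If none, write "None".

Arbor Media Inc

Tomas holds 85% of Arbor, so Tomas controls Arbor.
No other company's threshold is met.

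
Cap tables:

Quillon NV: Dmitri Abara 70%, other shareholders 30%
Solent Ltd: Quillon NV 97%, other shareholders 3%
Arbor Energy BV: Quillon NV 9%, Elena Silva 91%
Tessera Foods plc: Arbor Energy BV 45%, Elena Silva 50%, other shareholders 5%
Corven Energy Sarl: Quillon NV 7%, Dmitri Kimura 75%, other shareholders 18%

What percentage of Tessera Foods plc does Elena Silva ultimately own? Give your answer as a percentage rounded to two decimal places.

90.95%

Elena reaches Tessera along 2 paths.
Via Arbor: 91% × 45% = 40.95%.
Direct stake: 50% = 50%.
Total: 40.95% + 50% = 90.95%.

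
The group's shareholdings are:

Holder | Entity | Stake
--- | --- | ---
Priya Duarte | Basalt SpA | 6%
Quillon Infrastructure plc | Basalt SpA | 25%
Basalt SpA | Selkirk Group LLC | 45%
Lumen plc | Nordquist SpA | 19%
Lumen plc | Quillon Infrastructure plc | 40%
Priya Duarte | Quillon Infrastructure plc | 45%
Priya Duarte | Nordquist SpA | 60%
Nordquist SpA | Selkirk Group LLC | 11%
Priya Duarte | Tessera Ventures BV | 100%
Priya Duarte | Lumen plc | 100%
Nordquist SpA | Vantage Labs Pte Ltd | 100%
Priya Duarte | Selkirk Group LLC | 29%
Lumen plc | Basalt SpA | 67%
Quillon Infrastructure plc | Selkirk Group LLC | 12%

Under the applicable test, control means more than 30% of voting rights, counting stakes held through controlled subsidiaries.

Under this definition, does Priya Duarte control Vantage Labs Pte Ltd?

Priya holds 100% of Lumen, so Priya controls Lumen.
Lumen and Priya together hold 19% + 60% = 79% of Nordquist, so Priya controls Nordquist.
Nordquist holds 100% of Vantage, so Priya controls Vantage.

Yes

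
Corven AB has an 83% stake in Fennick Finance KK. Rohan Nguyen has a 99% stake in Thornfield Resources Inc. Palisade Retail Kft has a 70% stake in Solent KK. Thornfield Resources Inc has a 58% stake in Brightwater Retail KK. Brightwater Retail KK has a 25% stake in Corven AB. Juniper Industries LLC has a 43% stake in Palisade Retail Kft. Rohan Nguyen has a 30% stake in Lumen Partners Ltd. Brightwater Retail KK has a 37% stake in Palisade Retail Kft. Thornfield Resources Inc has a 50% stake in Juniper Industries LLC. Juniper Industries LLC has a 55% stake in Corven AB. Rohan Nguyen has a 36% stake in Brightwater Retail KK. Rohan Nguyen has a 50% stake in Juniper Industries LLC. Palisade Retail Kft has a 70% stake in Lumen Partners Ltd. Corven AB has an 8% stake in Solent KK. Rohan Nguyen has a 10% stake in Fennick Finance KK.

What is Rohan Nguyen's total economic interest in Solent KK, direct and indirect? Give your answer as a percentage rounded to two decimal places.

Rohan reaches Solent along 8 paths.
Via Thornfield → Brightwater → Palisade: 99% × 58% × 37% × 70% = 14.87178%.
Via Brightwater → Palisade: 36% × 37% × 70% = 9.324%.
Via Thornfield → Juniper → Palisade: 99% × 50% × 43% × 70% = 14.8995%.
Via Juniper → Palisade: 50% × 43% × 70% = 15.05%.
Via Thornfield → Brightwater → Corven: 99% × 58% × 25% × 8% = 1.1484%.
Via Brightwater → Corven: 36% × 25% × 8% = 0.72%.
Via Thornfield → Juniper → Corven: 99% × 50% × 55% × 8% = 2.178%.
Via Juniper → Corven: 50% × 55% × 8% = 2.2%.
Total: 14.87178% + 9.324% + 14.8995% + 15.05% + 1.1484% + 0.72% + 2.178% + 2.2% = 60.39168%.
Rounded: 60.39%.

60.39%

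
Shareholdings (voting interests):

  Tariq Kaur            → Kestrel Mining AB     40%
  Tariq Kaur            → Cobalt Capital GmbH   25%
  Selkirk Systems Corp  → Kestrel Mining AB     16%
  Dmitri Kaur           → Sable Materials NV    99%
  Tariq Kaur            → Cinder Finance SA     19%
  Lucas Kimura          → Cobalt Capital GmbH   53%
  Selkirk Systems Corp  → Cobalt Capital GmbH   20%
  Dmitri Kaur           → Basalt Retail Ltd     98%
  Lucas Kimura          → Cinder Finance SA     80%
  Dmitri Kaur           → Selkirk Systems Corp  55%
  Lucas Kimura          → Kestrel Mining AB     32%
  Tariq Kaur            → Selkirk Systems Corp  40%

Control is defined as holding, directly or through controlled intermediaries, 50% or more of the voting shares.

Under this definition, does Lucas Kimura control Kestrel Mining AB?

No

Lucas holds 80% of Cinder, so Lucas controls Cinder.
Lucas holds 53% of Cobalt, so Lucas controls Cobalt.
In Kestrel, Lucas's side holds only 32%, not ≥ 50%.
So Lucas does not control Kestrel.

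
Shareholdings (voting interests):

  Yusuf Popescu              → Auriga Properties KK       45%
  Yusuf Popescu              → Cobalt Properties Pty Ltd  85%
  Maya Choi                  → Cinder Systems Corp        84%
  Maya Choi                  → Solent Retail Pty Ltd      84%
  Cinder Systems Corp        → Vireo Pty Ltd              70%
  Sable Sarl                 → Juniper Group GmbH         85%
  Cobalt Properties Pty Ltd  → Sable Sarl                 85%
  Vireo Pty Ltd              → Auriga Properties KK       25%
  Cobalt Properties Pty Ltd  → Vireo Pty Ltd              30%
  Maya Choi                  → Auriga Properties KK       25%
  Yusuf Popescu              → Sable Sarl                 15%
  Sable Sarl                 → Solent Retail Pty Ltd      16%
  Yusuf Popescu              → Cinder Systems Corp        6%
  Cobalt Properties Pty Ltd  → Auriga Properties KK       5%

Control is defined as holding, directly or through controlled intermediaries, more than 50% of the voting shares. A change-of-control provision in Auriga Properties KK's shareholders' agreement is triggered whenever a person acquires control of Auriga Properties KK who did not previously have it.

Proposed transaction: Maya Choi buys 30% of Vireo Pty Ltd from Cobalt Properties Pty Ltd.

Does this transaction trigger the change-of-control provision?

The purchase adds only to Maya's holdings (Cobalt's stake shrinks), so Maya is the only person who could newly come to control Auriga.
Maya holds 84% of Cinder, so Maya controls Cinder.
Cinder holds 70% of Vireo, so Maya controls Vireo.
Maya holds 84% of Solent, so Maya controls Solent.
In Auriga, Maya's side holds only 25% + 25% = 50%, not > 50%.
So before the transaction, Maya does not control Auriga.
After the purchase, Maya holds 30% of Vireo directly, and Cobalt's stake falls to 0%.
Cinder and Maya together hold 70% + 30% = 100% of Vireo, so Maya controls Vireo.
After the transaction, Maya's side holds 25% + 25% = 50% of Auriga, not > 50%, so Maya still does not control Auriga.
No new person acquires control, so the clause is not triggered.

No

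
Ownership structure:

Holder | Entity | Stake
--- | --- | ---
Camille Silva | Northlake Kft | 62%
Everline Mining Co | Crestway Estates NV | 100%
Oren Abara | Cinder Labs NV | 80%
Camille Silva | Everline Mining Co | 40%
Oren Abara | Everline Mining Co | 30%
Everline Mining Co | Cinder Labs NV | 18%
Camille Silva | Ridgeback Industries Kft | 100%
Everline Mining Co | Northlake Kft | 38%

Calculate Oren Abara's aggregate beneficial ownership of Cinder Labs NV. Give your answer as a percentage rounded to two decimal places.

Oren reaches Cinder along 2 paths.
Direct stake: 80% = 80%.
Via Everline: 30% × 18% = 5.4%.
Total: 80% + 5.4% = 85.4%.
Rounded: 85.40%.

85.40%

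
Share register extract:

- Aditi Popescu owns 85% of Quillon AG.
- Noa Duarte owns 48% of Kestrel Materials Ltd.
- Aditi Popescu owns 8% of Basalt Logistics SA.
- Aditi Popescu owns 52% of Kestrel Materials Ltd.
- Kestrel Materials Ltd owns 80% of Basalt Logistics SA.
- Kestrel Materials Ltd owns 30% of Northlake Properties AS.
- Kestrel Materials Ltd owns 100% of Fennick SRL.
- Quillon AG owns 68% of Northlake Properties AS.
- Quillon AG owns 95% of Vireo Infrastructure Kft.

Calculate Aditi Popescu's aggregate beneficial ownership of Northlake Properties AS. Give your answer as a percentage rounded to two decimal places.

Aditi reaches Northlake along 2 paths.
Via Kestrel: 52% × 30% = 15.6%.
Via Quillon: 85% × 68% = 57.8%.
Total: 15.6% + 57.8% = 73.4%.
Rounded: 73.40%.

73.40%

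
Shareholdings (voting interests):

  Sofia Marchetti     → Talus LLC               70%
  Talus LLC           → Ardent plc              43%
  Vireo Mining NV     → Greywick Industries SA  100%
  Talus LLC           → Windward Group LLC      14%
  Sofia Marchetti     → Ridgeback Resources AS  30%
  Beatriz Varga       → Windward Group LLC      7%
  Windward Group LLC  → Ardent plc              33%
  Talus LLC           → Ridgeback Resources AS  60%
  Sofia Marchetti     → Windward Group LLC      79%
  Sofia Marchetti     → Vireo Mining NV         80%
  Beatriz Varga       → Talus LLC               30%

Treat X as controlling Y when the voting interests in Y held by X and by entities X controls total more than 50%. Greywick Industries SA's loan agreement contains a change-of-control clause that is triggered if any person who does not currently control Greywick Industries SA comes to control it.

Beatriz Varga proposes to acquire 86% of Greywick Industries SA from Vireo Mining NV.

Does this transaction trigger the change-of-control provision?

Yes

The purchase adds only to Beatriz's holdings (Vireo's stake shrinks), so Beatriz is the only person who could newly come to control Greywick.
Beatriz's largest direct stake is 30% in Talus, which does not meet the threshold, so Beatriz controls no company.
Neither Beatriz nor any entity Beatriz controls holds any voting interest in Greywick.
So before the transaction, Beatriz does not control Greywick.
After the purchase, Beatriz holds 86% of Greywick directly, and Vireo's stake falls to 14%.
Beatriz holds 86% of Greywick, so Beatriz controls Greywick.
Beatriz did not control Greywick before and does after, so the clause is triggered.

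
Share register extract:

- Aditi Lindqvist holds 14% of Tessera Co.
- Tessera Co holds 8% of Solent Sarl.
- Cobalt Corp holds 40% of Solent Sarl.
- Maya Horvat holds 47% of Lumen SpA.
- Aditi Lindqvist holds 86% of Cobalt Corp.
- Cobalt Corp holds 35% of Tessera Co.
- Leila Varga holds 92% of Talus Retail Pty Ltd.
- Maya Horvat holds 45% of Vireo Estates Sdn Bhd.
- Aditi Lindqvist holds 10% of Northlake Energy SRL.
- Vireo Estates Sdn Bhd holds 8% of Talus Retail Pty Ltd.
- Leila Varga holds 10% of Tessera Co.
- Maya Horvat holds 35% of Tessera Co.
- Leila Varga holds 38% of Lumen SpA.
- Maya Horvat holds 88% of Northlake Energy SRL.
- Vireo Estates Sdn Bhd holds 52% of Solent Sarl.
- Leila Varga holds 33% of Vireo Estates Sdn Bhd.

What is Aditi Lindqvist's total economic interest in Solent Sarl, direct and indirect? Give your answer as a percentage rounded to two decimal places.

37.93%

Aditi reaches Solent along 3 paths.
Via Cobalt → Tessera: 86% × 35% × 8% = 2.408%.
Via Tessera: 14% × 8% = 1.12%.
Via Cobalt: 86% × 40% = 34.4%.
Total: 2.408% + 1.12% + 34.4% = 37.928%.
Rounded: 37.93%.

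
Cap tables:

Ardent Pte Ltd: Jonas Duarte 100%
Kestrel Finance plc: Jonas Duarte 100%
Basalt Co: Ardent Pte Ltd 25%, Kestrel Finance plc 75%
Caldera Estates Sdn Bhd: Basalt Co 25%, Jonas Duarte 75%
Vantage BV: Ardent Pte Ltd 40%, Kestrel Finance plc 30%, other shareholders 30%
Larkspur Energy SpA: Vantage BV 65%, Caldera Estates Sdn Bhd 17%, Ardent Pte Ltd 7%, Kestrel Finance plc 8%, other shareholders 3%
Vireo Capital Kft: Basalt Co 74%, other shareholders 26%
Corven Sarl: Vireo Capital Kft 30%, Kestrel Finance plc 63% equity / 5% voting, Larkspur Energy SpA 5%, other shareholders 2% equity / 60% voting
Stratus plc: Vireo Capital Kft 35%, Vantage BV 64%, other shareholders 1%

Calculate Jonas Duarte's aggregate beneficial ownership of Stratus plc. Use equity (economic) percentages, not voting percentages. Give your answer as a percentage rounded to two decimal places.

70.70%

Jonas reaches Stratus along 4 paths.
Via Ardent → Basalt → Vireo: 100% × 25% × 74% × 35% = 6.475%.
Via Kestrel → Basalt → Vireo: 100% × 75% × 74% × 35% = 19.425%.
Via Ardent → Vantage: 100% × 40% × 64% = 25.6%.
Via Kestrel → Vantage: 100% × 30% × 64% = 19.2%.
Total: 6.475% + 19.425% + 25.6% + 19.2% = 70.7%.
Rounded: 70.70%.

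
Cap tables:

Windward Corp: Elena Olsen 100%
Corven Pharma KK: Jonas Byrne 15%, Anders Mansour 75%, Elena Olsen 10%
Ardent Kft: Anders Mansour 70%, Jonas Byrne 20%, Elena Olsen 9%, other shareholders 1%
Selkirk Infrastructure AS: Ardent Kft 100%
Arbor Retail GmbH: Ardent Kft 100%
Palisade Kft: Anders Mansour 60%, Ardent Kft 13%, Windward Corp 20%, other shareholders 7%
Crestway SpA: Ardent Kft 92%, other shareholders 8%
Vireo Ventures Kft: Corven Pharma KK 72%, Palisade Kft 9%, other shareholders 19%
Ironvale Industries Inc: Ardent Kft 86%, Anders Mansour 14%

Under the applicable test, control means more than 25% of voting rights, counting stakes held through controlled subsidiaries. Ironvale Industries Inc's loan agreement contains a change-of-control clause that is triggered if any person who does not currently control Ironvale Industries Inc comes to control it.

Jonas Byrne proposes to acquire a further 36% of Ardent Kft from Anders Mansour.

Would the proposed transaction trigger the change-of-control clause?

The purchase adds only to Jonas's holdings (Anders's stake shrinks), so Jonas is the only person who could newly come to control Ironvale.
Jonas's largest direct stake is 20% in Ardent, which does not meet the threshold, so Jonas controls no company.
Neither Jonas nor any entity Jonas controls holds any voting interest in Ironvale.
So before the transaction, Jonas does not control Ironvale.
After the purchase, Jonas's direct stake in Ardent rises to 20% + 36% = 56%, and Anders's stake falls to 34%.
Jonas holds 56% of Ardent, so Jonas controls Ardent.
Ardent holds 86% of Ironvale, so Jonas controls Ironvale.
Jonas did not control Ironvale before and does after, so the clause is triggered.

Yes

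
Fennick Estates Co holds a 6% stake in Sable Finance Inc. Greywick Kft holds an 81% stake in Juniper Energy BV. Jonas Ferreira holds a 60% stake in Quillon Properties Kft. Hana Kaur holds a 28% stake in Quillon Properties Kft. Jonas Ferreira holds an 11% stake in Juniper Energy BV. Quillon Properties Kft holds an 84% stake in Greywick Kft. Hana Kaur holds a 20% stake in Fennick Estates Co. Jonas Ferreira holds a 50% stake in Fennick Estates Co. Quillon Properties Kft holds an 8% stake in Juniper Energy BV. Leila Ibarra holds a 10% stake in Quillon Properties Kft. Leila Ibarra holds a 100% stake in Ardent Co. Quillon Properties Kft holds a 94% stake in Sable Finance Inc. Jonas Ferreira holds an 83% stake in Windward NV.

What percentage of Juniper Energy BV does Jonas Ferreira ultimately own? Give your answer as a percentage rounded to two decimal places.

Jonas reaches Juniper along 3 paths.
Via Quillon: 60% × 8% = 4.8%.
Via Quillon → Greywick: 60% × 84% × 81% = 40.824%.
Direct stake: 11% = 11%.
Total: 4.8% + 40.824% + 11% = 56.624%.
Rounded: 56.62%.

56.62%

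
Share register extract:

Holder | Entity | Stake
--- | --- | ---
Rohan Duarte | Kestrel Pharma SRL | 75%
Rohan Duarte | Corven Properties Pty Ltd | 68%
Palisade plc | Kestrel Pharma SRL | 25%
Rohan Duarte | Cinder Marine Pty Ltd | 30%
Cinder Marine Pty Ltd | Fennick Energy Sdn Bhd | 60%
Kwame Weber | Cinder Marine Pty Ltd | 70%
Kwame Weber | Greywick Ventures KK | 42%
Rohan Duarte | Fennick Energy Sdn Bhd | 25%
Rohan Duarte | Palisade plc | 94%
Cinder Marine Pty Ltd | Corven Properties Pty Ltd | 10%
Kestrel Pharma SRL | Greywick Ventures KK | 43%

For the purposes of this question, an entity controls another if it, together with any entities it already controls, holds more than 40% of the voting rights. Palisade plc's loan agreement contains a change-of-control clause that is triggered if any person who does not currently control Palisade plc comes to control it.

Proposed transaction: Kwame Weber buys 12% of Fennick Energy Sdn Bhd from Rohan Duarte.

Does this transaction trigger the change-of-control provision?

The purchase adds only to Kwame's holdings (Rohan's stake shrinks), so Kwame is the only person who could newly come to control Palisade.
Kwame holds 70% of Cinder, so Kwame controls Cinder.
Cinder holds 60% of Fennick, so Kwame controls Fennick.
Kwame holds 42% of Greywick, so Kwame controls Greywick.
Neither Kwame nor any entity Kwame controls holds any voting interest in Palisade.
So before the transaction, Kwame does not control Palisade.
After the purchase, Kwame holds 12% of Fennick directly, and Rohan's stake falls to 13%.
Cinder and Kwame together hold 60% + 12% = 72% of Fennick, so Kwame controls Fennick.
After the transaction, neither Kwame nor any entity Kwame controls holds a voting interest in Palisade, so Kwame still does not control it.
No new person acquires control, so the clause is not triggered.

No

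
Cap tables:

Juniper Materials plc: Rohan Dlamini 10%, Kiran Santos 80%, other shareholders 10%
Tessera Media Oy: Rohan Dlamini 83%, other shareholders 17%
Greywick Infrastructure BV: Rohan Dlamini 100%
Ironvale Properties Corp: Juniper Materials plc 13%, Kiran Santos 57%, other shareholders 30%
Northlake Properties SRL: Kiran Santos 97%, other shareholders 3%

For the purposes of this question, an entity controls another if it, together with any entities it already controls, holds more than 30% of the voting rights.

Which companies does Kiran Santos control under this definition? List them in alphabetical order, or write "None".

Kiran holds 80% of Juniper, so Kiran controls Juniper.
Juniper and Kiran together hold 13% + 57% = 70% of Ironvale, so Kiran controls Ironvale.
Kiran holds 97% of Northlake, so Kiran controls Northlake.
No other company's threshold is met.

Ironvale Properties Corp, Juniper Materials plc, Northlake Properties SRL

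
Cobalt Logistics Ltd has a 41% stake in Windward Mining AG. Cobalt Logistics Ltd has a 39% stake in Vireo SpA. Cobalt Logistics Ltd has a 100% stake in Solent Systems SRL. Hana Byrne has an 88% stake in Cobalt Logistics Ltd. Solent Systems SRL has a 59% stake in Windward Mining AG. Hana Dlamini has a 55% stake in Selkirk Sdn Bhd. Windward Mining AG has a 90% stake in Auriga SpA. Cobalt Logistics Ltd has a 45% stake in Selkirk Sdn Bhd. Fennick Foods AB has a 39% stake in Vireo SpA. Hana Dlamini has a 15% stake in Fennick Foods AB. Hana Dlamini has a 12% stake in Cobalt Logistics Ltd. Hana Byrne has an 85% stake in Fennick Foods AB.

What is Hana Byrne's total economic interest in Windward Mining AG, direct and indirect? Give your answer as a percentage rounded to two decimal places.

88.00%

Hana Byrne reaches Windward along 2 paths.
Via Cobalt → Solent: 88% × 100% × 59% = 51.92%.
Via Cobalt: 88% × 41% = 36.08%.
Total: 51.92% + 36.08% = 88%.
Rounded: 88.00%.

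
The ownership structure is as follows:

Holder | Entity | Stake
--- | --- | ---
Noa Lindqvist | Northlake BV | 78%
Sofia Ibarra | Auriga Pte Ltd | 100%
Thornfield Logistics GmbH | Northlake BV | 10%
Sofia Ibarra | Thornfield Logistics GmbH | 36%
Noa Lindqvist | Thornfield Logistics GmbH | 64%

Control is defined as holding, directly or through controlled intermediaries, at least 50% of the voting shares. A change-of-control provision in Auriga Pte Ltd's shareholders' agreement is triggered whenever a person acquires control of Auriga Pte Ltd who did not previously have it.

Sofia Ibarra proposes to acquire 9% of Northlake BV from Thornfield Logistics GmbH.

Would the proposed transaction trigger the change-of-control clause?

No

The purchase adds only to Sofia's holdings (Thornfield's stake shrinks), so Sofia is the only person who could newly come to control Auriga.
Sofia holds 100% of Auriga, so Sofia controls Auriga.
So Sofia already controls Auriga before the transaction.
After the purchase, Sofia holds 9% of Northlake directly, and Thornfield's stake falls to 1%.
Sofia controlled Auriga already, so this is not a new person acquiring control; every other person's position is unchanged or reduced.
No new person acquires control, so the clause is not triggered.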